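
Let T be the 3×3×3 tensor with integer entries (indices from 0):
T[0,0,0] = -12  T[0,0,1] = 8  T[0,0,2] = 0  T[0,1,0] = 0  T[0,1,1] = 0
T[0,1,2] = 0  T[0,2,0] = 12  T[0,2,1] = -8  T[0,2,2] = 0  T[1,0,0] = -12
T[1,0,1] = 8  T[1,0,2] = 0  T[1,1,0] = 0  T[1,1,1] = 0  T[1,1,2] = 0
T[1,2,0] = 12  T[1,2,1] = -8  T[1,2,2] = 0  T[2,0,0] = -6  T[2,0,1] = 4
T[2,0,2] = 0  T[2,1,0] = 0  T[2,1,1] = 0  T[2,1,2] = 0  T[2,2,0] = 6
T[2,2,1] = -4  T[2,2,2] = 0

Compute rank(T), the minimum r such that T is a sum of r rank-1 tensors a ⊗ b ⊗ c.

Lower bound: T ≠ 0 (e.g. T[0,0,0] = -12), so rank(T) ≥ 1.
Upper bound: if T = a ⊗ b ⊗ c then every fibre of T is a multiple of the corresponding factor, so read the factors off the fibres through the nonzero entry T[0,0,0] = -12.
The mode-1 fibre T[:,0,0] = [-12, -12, -6] gives a = (2, 2, 1) (primitive direction); the mode-2 fibre T[0,:,0] = [-12, 0, 12] gives b = (1, 0, -1); then c[k] = T[0,0,k] / (a[0]·b[0]) = [-12, 8, 0] / 2 = (-6, 4, 0).
Expanding (2, 2, 1) ⊗ (1, 0, -1) ⊗ (-6, 4, 0) reproduces all 27 entries of T, so T = (2, 2, 1) ⊗ (1, 0, -1) ⊗ (-6, 4, 0) and rank(T) ≤ 1.
These bounds meet, so rank(T) = 1.

1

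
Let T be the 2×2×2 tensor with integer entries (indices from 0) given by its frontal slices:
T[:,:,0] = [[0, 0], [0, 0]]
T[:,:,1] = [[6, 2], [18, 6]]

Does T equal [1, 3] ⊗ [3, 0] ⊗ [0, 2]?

Reconstruct entry (0,1,1) from the claimed factors: Σₗ aₗ[0]bₗ[1]cₗ[1] = (1)·(0)·(2) = 0, but T[0,1,1] = 2. The claim is false.

No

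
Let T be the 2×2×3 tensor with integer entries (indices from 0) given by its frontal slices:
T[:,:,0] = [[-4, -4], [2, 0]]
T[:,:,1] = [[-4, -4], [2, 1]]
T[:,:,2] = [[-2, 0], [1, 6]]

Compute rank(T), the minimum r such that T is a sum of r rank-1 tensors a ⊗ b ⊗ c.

3

Lower bound: the mode-3 unfolding of T (rows indexed by k, columns by (i,j) = (0,0), (0,1), (1,0), (1,1)) is [[-4, -4, 2, 0], [-4, -4, 2, 1], [-2, 0, 1, 6]].
There the 3×3 minor on rows k ∈ {0, 1, 2}, columns (i,j) ∈ {(0,0), (0,1), (1,1)} is det [[-4, -4, 0], [-4, -4, 1], [-2, 0, 6]] = 8 ≠ 0, so this unfolding has rank ≥ 3; CP rank is at least every unfolding rank, so rank(T) ≥ 3. (Unfolding ranks only ever bound the CP rank from below — rank(T) can be strictly larger than all of them — so the matching upper bound has to come from an explicit 3-term decomposition.)
Upper bound: T is a sum of 3 rank-1 terms, T = [0, 1] ⊗ [0, 1] ⊗ [-2, -1, 1] + [1, 2] ⊗ [0, 1] ⊗ [0, 0, 2] + [2, -1] ⊗ [1, 1] ⊗ [-2, -2, -1] (written with every a and b primitive with positive leading entry and the scale carried by c; CP decompositions are not unique, and this one is verified by expanding entrywise), so rank(T) ≤ 3.
These bounds meet, so rank(T) = 3.
Check entry T[0,1,0] = -4: (0)·(1)·(-2) + (1)·(1)·(0) + (2)·(1)·(-2) = -4.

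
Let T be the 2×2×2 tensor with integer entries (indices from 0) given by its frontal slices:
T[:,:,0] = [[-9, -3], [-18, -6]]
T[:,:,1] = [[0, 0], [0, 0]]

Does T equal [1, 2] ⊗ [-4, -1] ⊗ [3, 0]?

Reconstruct entry (0,0,0) from the claimed factors: Σₗ aₗ[0]bₗ[0]cₗ[0] = (1)·(-4)·(3) = -12, but T[0,0,0] = -9. The claim is false.

No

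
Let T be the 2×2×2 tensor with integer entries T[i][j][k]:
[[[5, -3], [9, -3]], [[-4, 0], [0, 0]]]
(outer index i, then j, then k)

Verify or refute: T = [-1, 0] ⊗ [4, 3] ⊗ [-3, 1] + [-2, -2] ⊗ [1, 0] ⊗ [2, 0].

No

Reconstruct entry (0,0,0) from the claimed factors: Σₗ aₗ[0]bₗ[0]cₗ[0] = (-1)·(4)·(-3) + (-2)·(1)·(2) = 8, but T[0,0,0] = 5. The claim is false.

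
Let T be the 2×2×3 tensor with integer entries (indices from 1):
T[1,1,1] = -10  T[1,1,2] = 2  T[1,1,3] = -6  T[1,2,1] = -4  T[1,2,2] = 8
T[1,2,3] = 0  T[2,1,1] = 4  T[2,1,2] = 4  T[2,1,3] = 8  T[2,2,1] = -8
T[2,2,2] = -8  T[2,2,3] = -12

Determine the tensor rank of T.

Lower bound: the mode-3 unfolding of T (rows indexed by k, columns by (i,j) = (1,1), (1,2), (2,1), (2,2)) is [[-10, -4, 4, -8], [2, 8, 4, -8], [-6, 0, 8, -12]].
There the 3×3 minor on rows k ∈ {1, 2, 3}, columns (i,j) ∈ {(1,1), (1,2), (2,1)} is det [[-10, -4, 4], [2, 8, 4], [-6, 0, 8]] = -288 ≠ 0, so this unfolding has rank ≥ 3; CP rank is at least every unfolding rank, so rank(T) ≥ 3. (Flattening ranks never certify an upper bound on CP rank; for that we must actually write T with 3 rank-1 terms.)
Upper bound: T is a sum of 3 rank-1 terms, T = [0, 1] ⊗ [1, -1] ⊗ [0, 0, 4] + [1, -2] ⊗ [1, -2] ⊗ [-2, -2, -2] + [1, 0] ⊗ [1, 1] ⊗ [-8, 4, -4] (written with every a and b primitive with positive leading entry and the scale carried by c; CP decompositions are not unique, and this one is verified by expanding entrywise), so rank(T) ≤ 3.
These bounds meet, so rank(T) = 3.

3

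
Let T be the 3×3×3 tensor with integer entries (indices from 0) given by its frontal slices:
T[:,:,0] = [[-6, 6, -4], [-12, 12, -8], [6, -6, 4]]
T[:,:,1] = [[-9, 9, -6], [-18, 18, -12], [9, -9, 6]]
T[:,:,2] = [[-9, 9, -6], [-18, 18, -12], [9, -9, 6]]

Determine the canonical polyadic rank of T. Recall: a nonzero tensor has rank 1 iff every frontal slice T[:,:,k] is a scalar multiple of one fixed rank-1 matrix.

1

Lower bound: T ≠ 0 (e.g. T[0,0,0] = -6), so rank(T) ≥ 1.
Upper bound: if T = a (x) b (x) c then every fibre of T is a multiple of the corresponding factor, so read the factors off the fibres through the nonzero entry T[0,0,0] = -6.
The mode-1 fibre T[:,0,0] = [-6, -12, 6] gives a = [1, 2, -1] (primitive direction); the mode-2 fibre T[0,:,0] = [-6, 6, -4] gives b = [3, -3, 2]; then c[k] = T[0,0,k] / (a[0]·b[0]) = [-6, -9, -9] / 3 = [-2, -3, -3].
Expanding [1, 2, -1] (x) [3, -3, 2] (x) [-2, -3, -3] reproduces all 27 entries of T, so T = [1, 2, -1] (x) [3, -3, 2] (x) [-2, -3, -3] and rank(T) ≤ 1.
These bounds meet, so rank(T) = 1.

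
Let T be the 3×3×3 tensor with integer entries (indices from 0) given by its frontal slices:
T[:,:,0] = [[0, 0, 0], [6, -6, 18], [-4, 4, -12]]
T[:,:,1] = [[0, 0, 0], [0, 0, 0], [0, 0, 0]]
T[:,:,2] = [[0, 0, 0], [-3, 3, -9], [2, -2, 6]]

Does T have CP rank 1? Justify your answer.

Yes

If T = a (x) b (x) c then every fibre of T is a multiple of the corresponding factor, so read the factors off the fibres through the nonzero entry T[1,0,0] = 6.
The mode-1 fibre T[:,0,0] = [0, 6, -4] gives a = [0, 3, -2] (primitive direction); the mode-2 fibre T[1,:,0] = [6, -6, 18] gives b = [1, -1, 3]; then c[k] = T[1,0,k] / (a[1]·b[0]) = [6, 0, -3] / 3 = [2, 0, -1].
Expanding [0, 3, -2] (x) [1, -1, 3] (x) [2, 0, -1] reproduces all 27 entries of T, so T = [0, 3, -2] (x) [1, -1, 3] (x) [2, 0, -1] and rank(T) ≤ 1.
Equivalently every frontal slice T[:,:,k] is c[k] times the rank-1 matrix [0, 3, -2] (x) [1, -1, 3]. So T has rank 1 (it is nonzero).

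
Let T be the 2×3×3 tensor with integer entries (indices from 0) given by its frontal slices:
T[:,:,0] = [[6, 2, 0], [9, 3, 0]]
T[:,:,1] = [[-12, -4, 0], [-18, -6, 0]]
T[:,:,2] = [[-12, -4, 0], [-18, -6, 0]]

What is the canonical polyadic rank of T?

1

Lower bound: T ≠ 0 (e.g. T[0,0,0] = 6), so rank(T) ≥ 1.
Upper bound: if T = a ∘ b ∘ c then every fibre of T is a multiple of the corresponding factor, so read the factors off the fibres through the nonzero entry T[0,0,0] = 6.
The mode-1 fibre T[:,0,0] = [6, 9] gives a = (2, 3) (primitive direction); the mode-2 fibre T[0,:,0] = [6, 2, 0] gives b = (3, 1, 0); then c[k] = T[0,0,k] / (a[0]·b[0]) = [6, -12, -12] / 6 = (1, -2, -2).
Expanding (2, 3) ∘ (3, 1, 0) ∘ (1, -2, -2) reproduces all 18 entries of T, so T = (2, 3) ∘ (3, 1, 0) ∘ (1, -2, -2) and rank(T) ≤ 1.
These bounds meet, so rank(T) = 1.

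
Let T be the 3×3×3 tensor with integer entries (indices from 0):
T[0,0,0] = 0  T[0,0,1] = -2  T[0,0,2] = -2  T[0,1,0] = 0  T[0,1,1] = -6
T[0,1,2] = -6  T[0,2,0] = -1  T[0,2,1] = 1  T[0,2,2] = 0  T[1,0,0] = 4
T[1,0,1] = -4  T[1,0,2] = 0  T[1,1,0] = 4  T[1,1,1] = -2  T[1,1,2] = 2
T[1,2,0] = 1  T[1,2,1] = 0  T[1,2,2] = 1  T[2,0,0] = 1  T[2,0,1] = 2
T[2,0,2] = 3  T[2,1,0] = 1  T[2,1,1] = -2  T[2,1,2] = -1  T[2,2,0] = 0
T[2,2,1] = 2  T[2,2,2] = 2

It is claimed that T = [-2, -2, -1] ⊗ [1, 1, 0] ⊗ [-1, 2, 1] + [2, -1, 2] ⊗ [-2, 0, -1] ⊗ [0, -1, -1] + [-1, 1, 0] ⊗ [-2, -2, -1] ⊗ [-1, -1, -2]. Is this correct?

Yes

Reconstruct entrywise from the claimed factors. For example, T[2,1,2] = -1 and Σₗ aₗ[2]bₗ[1]cₗ[2] = (-1)·(1)·(1) + (2)·(0)·(-1) + (0)·(-2)·(-2) = -1; checking all 27 entries, every one matches. The claim holds.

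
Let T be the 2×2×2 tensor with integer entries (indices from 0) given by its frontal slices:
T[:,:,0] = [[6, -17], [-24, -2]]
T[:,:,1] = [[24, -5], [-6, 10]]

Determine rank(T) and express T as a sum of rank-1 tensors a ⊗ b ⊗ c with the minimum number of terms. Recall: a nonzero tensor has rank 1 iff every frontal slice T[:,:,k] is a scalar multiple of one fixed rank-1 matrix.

Lower bound: the mode-3 unfolding of T (rows indexed by k, columns by (i,j) = (0,0), (0,1), (1,0), (1,1)) is [[6, -17, -24, -2], [24, -5, -6, 10]].
There the 2×2 minor on rows k ∈ {0, 1}, columns (i,j) ∈ {(0,0), (0,1)} is det [[6, -17], [24, -5]] = 378 ≠ 0, so this unfolding has rank ≥ 2; CP rank is at least every unfolding rank, so rank(T) ≥ 2. (This is only a lower bound: in general the CP rank may exceed every unfolding rank, so we still need to exhibit 2 rank-1 terms summing to T.)
Upper bound — finding two terms. Write S_k = T[:,:,k] for the frontal slices: S₀ = [[6, -17], [-24, -2]], S₁ = [[24, -5], [-6, 10]].
If T = a₁ ⊗ b₁ ⊗ c₁ + a₂ ⊗ b₂ ⊗ c₂ then each S_k = c₁[k]·a₁b₁ᵀ + c₂[k]·a₂b₂ᵀ. S₀ and S₁ are linearly independent, so a₁b₁ᵀ and a₂b₂ᵀ must span the same plane of matrices: they are the rank-1 matrices of the form x·S₀ + y·S₁.
det(x·S₀ + y·S₁) is −420·x² − 210·xy + 210·y² = (-210)·(2·x − y)(x + y), vanishing at (x:y) = (1:2) and (1:-1).
M₁ = S₀ + 2·S₁ = [[54, -27], [-36, 18]] = 9·[3, -2][2, -1]ᵀ and M₂ = S₀ − S₁ = [[-18, -12], [-18, -12]] = (-6)·[1, 1][3, 2]ᵀ, so take a₁ = [3, -2], b₁ = [2, -1], a₂ = [1, 1], b₂ = [3, 2].
Each slice is an integer combination of E₁ = a₁b₁ᵀ and E₂ = a₂b₂ᵀ: S₀ = 3·E₁ − 4·E₂, S₁ = 3·E₁ + 2·E₂; reading off coefficients, c₁ = [3, 3] and c₂ = [-4, 2].
Hence T = [3, -2] ⊗ [2, -1] ⊗ [3, 3] + [1, 1] ⊗ [3, 2] ⊗ [-4, 2], so rank(T) ≤ 2.
These bounds meet, so rank(T) = 2.

rank(T) = 2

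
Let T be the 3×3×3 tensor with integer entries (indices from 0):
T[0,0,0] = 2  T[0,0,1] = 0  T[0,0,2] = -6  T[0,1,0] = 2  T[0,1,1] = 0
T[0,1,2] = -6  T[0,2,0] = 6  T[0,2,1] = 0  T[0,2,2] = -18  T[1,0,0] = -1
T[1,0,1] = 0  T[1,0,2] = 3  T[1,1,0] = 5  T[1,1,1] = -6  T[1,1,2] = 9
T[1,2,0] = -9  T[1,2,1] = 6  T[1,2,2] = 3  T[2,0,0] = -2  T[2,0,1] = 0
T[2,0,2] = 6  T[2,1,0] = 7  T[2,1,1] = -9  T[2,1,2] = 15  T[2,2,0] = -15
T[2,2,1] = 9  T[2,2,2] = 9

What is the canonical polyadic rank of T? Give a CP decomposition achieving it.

rank(T) = 2

Lower bound: the mode-1 unfolding of T (rows indexed by i, columns by (j,k) = (0,0), (0,1), (0,2), (1,0), (1,1), (1,2), (2,0), (2,1), (2,2)) is [[2, 0, -6, 2, 0, -6, 6, 0, -18], [-1, 0, 3, 5, -6, 9, -9, 6, 3], [-2, 0, 6, 7, -9, 15, -15, 9, 9]].
There the 2×2 minor on rows i ∈ {0, 1}, columns (j,k) ∈ {(0,0), (1,0)} is det [[2, 2], [-1, 5]] = 12 ≠ 0, so this unfolding has rank ≥ 2; CP rank is at least every unfolding rank, so rank(T) ≥ 2. (Unfolding ranks only ever bound the CP rank from below — rank(T) can be strictly larger than all of them — so the matching upper bound has to come from an explicit 2-term decomposition.)
Upper bound — finding two terms. Write S_k = T[:,:,k] for the frontal slices: S₀ = [[2, 2, 6], [-1, 5, -9], [-2, 7, -15]], S₁ = [[0, 0, 0], [0, -6, 6], [0, -9, 9]], S₂ = [[-6, -6, -18], [3, 9, 3], [6, 15, 9]].
If T = a₁ ⊗ b₁ ⊗ c₁ + a₂ ⊗ b₂ ⊗ c₂ then each S_k = c₁[k]·a₁b₁ᵀ + c₂[k]·a₂b₂ᵀ. S₀ and S₁ are linearly independent, so a₁b₁ᵀ and a₂b₂ᵀ must span the same plane of matrices: they are the rank-1 matrices of the form x·S₀ + y·S₁.
The 2×2 minor of x·S₀ + y·S₁ on rows {0,1}, columns {0,1} is 12·x² − 12·xy = 12·(x − y)(x), vanishing at (x:y) = (1:1) and (0:1).
M₁ = S₀ + S₁ = [[2, 2, 6], [-1, -1, -3], [-2, -2, -6]] = [2, -1, -2][1, 1, 3]ᵀ and M₂ = S₁ = [[0, 0, 0], [0, -6, 6], [0, -9, 9]] = (-3)·[0, 2, 3][0, 1, -1]ᵀ, so take a₁ = [2, -1, -2], b₁ = [1, 1, 3], a₂ = [0, 2, 3], b₂ = [0, 1, -1].
Each slice is an integer combination of E₁ = a₁b₁ᵀ and E₂ = a₂b₂ᵀ: S₀ = E₁ + 3·E₂, S₁ = −3·E₂, S₂ = −3·E₁ + 3·E₂; reading off coefficients, c₁ = [1, 0, -3] and c₂ = [3, -3, 3].
Hence T = [2, -1, -2] ⊗ [1, 1, 3] ⊗ [1, 0, -3] + [0, 2, 3] ⊗ [0, 1, -1] ⊗ [3, -3, 3], so rank(T) ≤ 2.
These bounds meet, so rank(T) = 2.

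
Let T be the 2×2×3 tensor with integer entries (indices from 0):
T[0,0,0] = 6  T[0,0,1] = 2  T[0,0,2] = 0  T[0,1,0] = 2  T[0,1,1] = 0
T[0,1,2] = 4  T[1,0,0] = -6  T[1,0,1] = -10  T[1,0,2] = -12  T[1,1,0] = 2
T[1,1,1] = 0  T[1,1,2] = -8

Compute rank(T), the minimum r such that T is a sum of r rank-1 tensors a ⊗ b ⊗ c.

Lower bound: the mode-3 unfolding of T (rows indexed by k, columns by (i,j) = (0,0), (0,1), (1,0), (1,1)) is [[6, 2, -6, 2], [2, 0, -10, 0], [0, 4, -12, -8]].
There the 3×3 minor on rows k ∈ {0, 1, 2}, columns (i,j) ∈ {(0,0), (0,1), (1,0)} is det [[6, 2, -6], [2, 0, -10], [0, 4, -12]] = 240 ≠ 0, so this unfolding has rank ≥ 3; CP rank is at least every unfolding rank, so rank(T) ≥ 3. (This is only a lower bound: in general the CP rank may exceed every unfolding rank, so we still need to exhibit 3 rank-1 terms summing to T.)
Upper bound: T is a sum of 3 rank-1 terms, T = [1, -2] ⊗ [1, -1] ⊗ [2, 2, 0] + [1, 1] ⊗ [2, 1] ⊗ [0, -2, -4] + [2, -1] ⊗ [1, 1] ⊗ [2, 2, 4] (written with every a and b primitive with positive leading entry and the scale carried by c; CP decompositions are not unique, and this one is verified by expanding entrywise), so rank(T) ≤ 3.
These bounds meet, so rank(T) = 3.

3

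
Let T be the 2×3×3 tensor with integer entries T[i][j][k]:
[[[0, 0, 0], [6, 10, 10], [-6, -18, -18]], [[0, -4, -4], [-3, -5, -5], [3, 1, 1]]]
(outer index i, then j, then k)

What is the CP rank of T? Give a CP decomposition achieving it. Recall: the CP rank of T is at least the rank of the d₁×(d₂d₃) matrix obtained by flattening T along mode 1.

rank(T) = 3

Lower bound: in the mode-2 unfolding of T (rows indexed by j, columns by (i,k)) the 3×3 minor on rows j ∈ {0, 1, 2}, columns (i,k) ∈ {(0,0), (0,1), (1,1)} is det [[0, 0, -4], [6, 10, -5], [-6, -18, 1]] = 192 ≠ 0, so that unfolding has rank ≥ 3 and hence rank(T) ≥ 3 (CP rank is at least every unfolding rank, though it can be larger).
Upper bound: T is a sum of 3 rank-1 terms, T = [2, -1] ⊗ [1, 1, -1] ⊗ [2, 4, 4] + [2, -1] ⊗ [2, -1, 1] ⊗ [-1, -1, -1] + [2, 1] ⊗ [1, 0, 2] ⊗ [0, -2, -2] (one valid choice — decompositions are not unique — normalised so each a, b is primitive with positive first nonzero entry; check it by expanding all entries), so rank(T) ≤ 3.
These bounds meet, so rank(T) = 3.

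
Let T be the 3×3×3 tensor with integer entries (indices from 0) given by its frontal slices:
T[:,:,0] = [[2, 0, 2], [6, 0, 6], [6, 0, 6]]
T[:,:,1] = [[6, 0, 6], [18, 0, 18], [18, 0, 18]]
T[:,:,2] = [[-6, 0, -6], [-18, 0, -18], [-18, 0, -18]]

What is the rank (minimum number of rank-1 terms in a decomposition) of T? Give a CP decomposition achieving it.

rank(T) = 1

Lower bound: T ≠ 0 (e.g. T[0,0,0] = 2), so rank(T) ≥ 1.
Upper bound: if T = a ⊗ b ⊗ c then every fibre of T is a multiple of the corresponding factor, so read the factors off the fibres through the nonzero entry T[0,0,0] = 2.
The mode-1 fibre T[:,0,0] = [2, 6, 6] gives a = (1, 3, 3) (primitive direction); the mode-2 fibre T[0,:,0] = [2, 0, 2] gives b = (1, 0, 1); then c[k] = T[0,0,k] / (a[0]·b[0]) = [2, 6, -6] / 1 = (2, 6, -6).
Expanding (1, 3, 3) ⊗ (1, 0, 1) ⊗ (2, 6, -6) reproduces all 27 entries of T, so T = (1, 3, 3) ⊗ (1, 0, 1) ⊗ (2, 6, -6) and rank(T) ≤ 1.
These bounds meet, so rank(T) = 1.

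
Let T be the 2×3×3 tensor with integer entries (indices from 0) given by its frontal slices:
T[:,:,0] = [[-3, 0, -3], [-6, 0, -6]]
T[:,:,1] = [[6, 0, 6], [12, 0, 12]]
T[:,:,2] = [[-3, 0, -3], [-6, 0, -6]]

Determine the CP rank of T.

1

Lower bound: T ≠ 0 (e.g. T[0,0,0] = -3), so rank(T) ≥ 1.
Upper bound: if T = a (x) b (x) c then every fibre of T is a multiple of the corresponding factor, so read the factors off the fibres through the nonzero entry T[0,0,0] = -3.
The mode-1 fibre T[:,0,0] = [-3, -6] gives a = (1, 2) (primitive direction); the mode-2 fibre T[0,:,0] = [-3, 0, -3] gives b = (1, 0, 1); then c[k] = T[0,0,k] / (a[0]·b[0]) = [-3, 6, -3] / 1 = (-3, 6, -3).
Expanding (1, 2) (x) (1, 0, 1) (x) (-3, 6, -3) reproduces all 18 entries of T, so T = (1, 2) (x) (1, 0, 1) (x) (-3, 6, -3) and rank(T) ≤ 1.
These bounds meet, so rank(T) = 1.
Check entry T[0,2,2] = -3: (1)·(1)·(-3) = -3.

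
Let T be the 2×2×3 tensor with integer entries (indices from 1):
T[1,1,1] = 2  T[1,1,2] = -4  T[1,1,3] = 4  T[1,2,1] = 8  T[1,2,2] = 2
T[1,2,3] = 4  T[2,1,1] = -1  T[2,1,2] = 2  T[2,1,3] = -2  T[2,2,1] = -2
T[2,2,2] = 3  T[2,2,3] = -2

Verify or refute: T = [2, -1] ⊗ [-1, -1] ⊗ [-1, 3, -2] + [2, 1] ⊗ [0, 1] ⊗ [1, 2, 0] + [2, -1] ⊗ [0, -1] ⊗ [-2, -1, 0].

Reconstruct entry (1,1,2) from the claimed factors: Σₗ aₗ[1]bₗ[1]cₗ[2] = (2)·(-1)·(3) + (2)·(0)·(2) + (2)·(0)·(-1) = -6, but T[1,1,2] = -4. The claim is false.

No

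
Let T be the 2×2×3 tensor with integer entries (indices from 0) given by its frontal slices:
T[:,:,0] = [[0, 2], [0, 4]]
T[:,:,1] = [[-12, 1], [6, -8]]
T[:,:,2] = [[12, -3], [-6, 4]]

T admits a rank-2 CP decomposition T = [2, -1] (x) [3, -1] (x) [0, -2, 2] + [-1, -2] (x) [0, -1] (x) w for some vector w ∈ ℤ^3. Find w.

w = [2, -3, 1]

Subtract the known terms from T to get the rank-1 residual R = [-1, -2] (x) [0, -1] (x) w, so R[i,j,k] = a[i]·b[j]·w[k]. Pick indices with nonzero a[0]·b[1] = (-1)·(-1) = 1. Only the fibre through (0,1,·) is needed: R[0,1,:] = T[0,1,:] − Σₗ aₗ[0]bₗ[1]cₗ = [2, 1, -3] − (2)·(-1)·[0, -2, 2] = [2, -3, 1]. Then w[k] = R[0,1,k] / 1 for each k, giving w = [2, -3, 1] / 1 = [2, -3, 1].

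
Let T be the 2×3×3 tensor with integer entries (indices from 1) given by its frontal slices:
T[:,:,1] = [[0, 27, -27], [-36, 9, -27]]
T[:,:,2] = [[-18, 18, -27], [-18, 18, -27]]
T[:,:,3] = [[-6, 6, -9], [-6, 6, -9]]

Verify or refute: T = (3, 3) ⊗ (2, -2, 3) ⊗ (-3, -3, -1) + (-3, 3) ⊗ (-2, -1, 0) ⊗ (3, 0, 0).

Yes

Reconstruct entrywise from the claimed factors. For example, T[2,3,3] = -9 and Σₗ aₗ[2]bₗ[3]cₗ[3] = (3)·(3)·(-1) + (3)·(0)·(0) = -9; checking all 18 entries, every one matches. The claim holds.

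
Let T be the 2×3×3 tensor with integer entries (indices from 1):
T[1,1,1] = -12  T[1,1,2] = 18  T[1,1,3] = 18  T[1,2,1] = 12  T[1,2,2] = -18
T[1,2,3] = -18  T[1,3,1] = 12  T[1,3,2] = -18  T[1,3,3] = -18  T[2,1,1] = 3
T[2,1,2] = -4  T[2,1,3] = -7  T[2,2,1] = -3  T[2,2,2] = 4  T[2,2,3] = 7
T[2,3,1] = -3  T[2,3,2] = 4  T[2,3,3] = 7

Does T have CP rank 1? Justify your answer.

No

The mode-1 unfolding of T (rows indexed by i, columns by (j,k) = (1,1), (1,2), (1,3), (2,1), (2,2), (2,3), (3,1), (3,2), (3,3)) is [[-12, 18, 18, 12, -18, -18, 12, -18, -18], [3, -4, -7, -3, 4, 7, -3, 4, 7]].
There the 2×2 minor on rows i ∈ {1, 2}, columns (j,k) ∈ {(1,1), (1,2)} is det [[-12, 18], [3, -4]] = -6 ≠ 0, so this unfolding has rank ≥ 2; CP rank is at least every unfolding rank, so rank(T) ≥ 2.
In particular rank(T) ≥ 2 > 1, so T is not rank-1.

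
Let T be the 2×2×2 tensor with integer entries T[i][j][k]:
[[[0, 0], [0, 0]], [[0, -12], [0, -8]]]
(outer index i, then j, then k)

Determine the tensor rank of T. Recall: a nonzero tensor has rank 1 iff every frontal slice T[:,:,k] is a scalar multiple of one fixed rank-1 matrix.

1

Lower bound: T ≠ 0 (e.g. T[1,0,1] = -12), so rank(T) ≥ 1.
Upper bound: the mode-1 fibre T[:,0,1] = [0, -12] gives a = [0, 1] (primitive direction); the mode-2 fibre T[1,:,1] = [-12, -8] gives b = [3, 2]; then c[k] = T[1,0,k] / (a[1]·b[0]) = [0, -12] / 3 = [0, -4].
Expanding [0, 1] ∘ [3, 2] ∘ [0, -4] reproduces all 8 entries of T, so T = [0, 1] ∘ [3, 2] ∘ [0, -4] and rank(T) ≤ 1.
These bounds meet, so rank(T) = 1.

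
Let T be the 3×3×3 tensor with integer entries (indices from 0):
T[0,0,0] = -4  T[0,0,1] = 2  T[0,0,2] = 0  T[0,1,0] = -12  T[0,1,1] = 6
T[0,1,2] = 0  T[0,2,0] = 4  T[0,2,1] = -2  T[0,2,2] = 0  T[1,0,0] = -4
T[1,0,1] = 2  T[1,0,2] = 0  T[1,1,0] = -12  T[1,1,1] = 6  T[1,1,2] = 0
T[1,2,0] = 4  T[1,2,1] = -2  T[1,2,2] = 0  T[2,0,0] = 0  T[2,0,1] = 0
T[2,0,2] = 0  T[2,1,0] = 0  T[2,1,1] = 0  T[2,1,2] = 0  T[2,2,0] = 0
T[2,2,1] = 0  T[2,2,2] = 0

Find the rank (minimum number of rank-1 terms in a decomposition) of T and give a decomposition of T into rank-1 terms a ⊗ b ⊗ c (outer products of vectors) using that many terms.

Lower bound: T ≠ 0 (e.g. T[0,0,0] = -4), so rank(T) ≥ 1.
Upper bound: if T = a ⊗ b ⊗ c then every fibre of T is a multiple of the corresponding factor, so read the factors off the fibres through the nonzero entry T[0,0,0] = -4.
The mode-1 fibre T[:,0,0] = [-4, -4, 0] gives a = (1, 1, 0) (primitive direction); the mode-2 fibre T[0,:,0] = [-4, -12, 4] gives b = (1, 3, -1); then c[k] = T[0,0,k] / (a[0]·b[0]) = [-4, 2, 0] / 1 = (-4, 2, 0).
Expanding (1, 1, 0) ⊗ (1, 3, -1) ⊗ (-4, 2, 0) reproduces all 27 entries of T, so T = (1, 1, 0) ⊗ (1, 3, -1) ⊗ (-4, 2, 0) and rank(T) ≤ 1.
These bounds meet, so rank(T) = 1.
Check entry T[0,0,2] = 0: (1)·(1)·(0) = 0.

rank(T) = 1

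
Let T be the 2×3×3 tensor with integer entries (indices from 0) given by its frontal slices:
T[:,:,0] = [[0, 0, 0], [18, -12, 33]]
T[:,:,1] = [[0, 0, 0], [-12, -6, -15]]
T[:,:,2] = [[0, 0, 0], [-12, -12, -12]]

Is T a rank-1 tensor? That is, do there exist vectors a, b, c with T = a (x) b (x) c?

No

The mode-2 unfolding of T (rows indexed by j, columns by (i,k) = (0,0), (0,1), (0,2), (1,0), (1,1), (1,2)) is [[0, 0, 0, 18, -12, -12], [0, 0, 0, -12, -6, -12], [0, 0, 0, 33, -15, -12]].
There the 2×2 minor on rows j ∈ {0, 1}, columns (i,k) ∈ {(1,0), (1,1)} is det [[18, -12], [-12, -6]] = -252 ≠ 0, so this unfolding has rank ≥ 2; CP rank is at least every unfolding rank, so rank(T) ≥ 2.
In particular rank(T) ≥ 2 > 1, so T is not rank-1.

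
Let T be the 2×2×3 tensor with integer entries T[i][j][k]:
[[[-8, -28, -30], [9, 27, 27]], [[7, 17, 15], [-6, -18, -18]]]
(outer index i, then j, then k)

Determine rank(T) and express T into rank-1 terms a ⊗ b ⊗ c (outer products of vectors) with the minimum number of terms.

Lower bound: in the mode-3 unfolding of T (rows indexed by k, columns by (i,j)) the 2×2 minor on rows k ∈ {0, 1}, columns (i,j) ∈ {(0,0), (0,1)} is det [[-8, 9], [-28, 27]] = 36 ≠ 0, so that unfolding has rank ≥ 2 and hence rank(T) ≥ 2 (CP rank is at least every unfolding rank, though it can be larger).
Upper bound: with S_k = T[:,:,k], the two rank-1 terms a₁b₁ᵀ, a₂b₂ᵀ are the rank-1 members of the pencil x·S₀ + y·S₁.
det(x·S₀ + y·S₁) is −15·x² − 30·xy + 45·y² = (-15)·(x + 3·y)(x − y), vanishing at (x:y) = (3:-1) and (1:1).
M₁ = 3·S₀ − S₁ = [[4, 0], [4, 0]] = 4·[1, 1][1, 0]ᵀ and M₂ = S₀ + S₁ = [[-36, 36], [24, -24]] = (-12)·[3, -2][1, -1]ᵀ, so take a₁ = [1, 1], b₁ = [1, 0], a₂ = [3, -2], b₂ = [1, -1].
Each slice is an integer combination of E₁ = a₁b₁ᵀ and E₂ = a₂b₂ᵀ: S₀ = E₁ − 3·E₂, S₁ = −E₁ − 9·E₂, S₂ = −3·E₁ − 9·E₂; reading off coefficients, c₁ = [1, -1, -3] and c₂ = [-3, -9, -9].
Hence T = [1, 1] ⊗ [1, 0] ⊗ [1, -1, -3] + [3, -2] ⊗ [1, -1] ⊗ [-3, -9, -9], so rank(T) ≤ 2.
These bounds meet, so rank(T) = 2.

rank(T) = 2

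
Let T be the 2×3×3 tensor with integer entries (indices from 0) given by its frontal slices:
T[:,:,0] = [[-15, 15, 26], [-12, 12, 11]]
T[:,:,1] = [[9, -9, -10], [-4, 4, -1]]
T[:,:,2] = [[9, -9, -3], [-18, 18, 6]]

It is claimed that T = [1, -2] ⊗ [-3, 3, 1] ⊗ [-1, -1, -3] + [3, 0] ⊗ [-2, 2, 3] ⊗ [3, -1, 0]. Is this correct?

Reconstruct entry (1,0,0) from the claimed factors: Σₗ aₗ[1]bₗ[0]cₗ[0] = (-2)·(-3)·(-1) + (0)·(-2)·(3) = -6, but T[1,0,0] = -12. The claim is false.

No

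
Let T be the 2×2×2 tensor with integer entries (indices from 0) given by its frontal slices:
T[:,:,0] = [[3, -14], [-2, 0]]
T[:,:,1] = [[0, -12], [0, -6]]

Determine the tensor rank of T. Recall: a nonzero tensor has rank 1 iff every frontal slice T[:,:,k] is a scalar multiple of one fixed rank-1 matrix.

Lower bound: the mode-1 unfolding of T (rows indexed by i, columns by (j,k) = (0,0), (0,1), (1,0), (1,1)) is [[3, 0, -14, -12], [-2, 0, 0, -6]].
There the 2×2 minor on rows i ∈ {0, 1}, columns (j,k) ∈ {(0,0), (1,0)} is det [[3, -14], [-2, 0]] = -28 ≠ 0, so this unfolding has rank ≥ 2; CP rank is at least every unfolding rank, so rank(T) ≥ 2. (This is only a lower bound: in general the CP rank may exceed every unfolding rank, so we still need to exhibit 2 rank-1 terms summing to T.)
Upper bound — finding two terms. Write S_k = T[:,:,k] for the frontal slices: S₀ = [[3, -14], [-2, 0]], S₁ = [[0, -12], [0, -6]].
If T = a₁ ∘ b₁ ∘ c₁ + a₂ ∘ b₂ ∘ c₂ then each S_k = c₁[k]·a₁b₁ᵀ + c₂[k]·a₂b₂ᵀ. S₀ and S₁ are linearly independent, so a₁b₁ᵀ and a₂b₂ᵀ must span the same plane of matrices: they are the rank-1 matrices of the form x·S₀ + y·S₁.
det(x·S₀ + y·S₁) is −28·x² − 42·xy = (-14)·(2·x + 3·y)(x), vanishing at (x:y) = (3:-2) and (0:1).
M₁ = 3·S₀ − 2·S₁ = [[9, -18], [-6, 12]] = 3·[3, -2][1, -2]ᵀ and M₂ = S₁ = [[0, -12], [0, -6]] = (-6)·[2, 1][0, 1]ᵀ, so take a₁ = [3, -2], b₁ = [1, -2], a₂ = [2, 1], b₂ = [0, 1].
Each slice is an integer combination of E₁ = a₁b₁ᵀ and E₂ = a₂b₂ᵀ: S₀ = E₁ − 4·E₂, S₁ = −6·E₂; reading off coefficients, c₁ = [1, 0] and c₂ = [-4, -6].
Hence T = [3, -2] ∘ [1, -2] ∘ [1, 0] + [2, 1] ∘ [0, 1] ∘ [-4, -6], so rank(T) ≤ 2.
These bounds meet, so rank(T) = 2.

2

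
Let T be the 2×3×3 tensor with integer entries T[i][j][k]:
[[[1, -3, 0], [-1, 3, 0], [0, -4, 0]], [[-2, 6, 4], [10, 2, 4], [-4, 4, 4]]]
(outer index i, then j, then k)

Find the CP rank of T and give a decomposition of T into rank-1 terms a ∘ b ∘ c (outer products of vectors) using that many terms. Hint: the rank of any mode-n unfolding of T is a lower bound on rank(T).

Lower bound: in the mode-2 unfolding of T (rows indexed by j, columns by (i,k)) the 3×3 minor on rows j ∈ {0, 1, 2}, columns (i,k) ∈ {(0,0), (0,1), (1,0)} is det [[1, -3, -2], [-1, 3, 10], [0, -4, -4]] = 32 ≠ 0, so that unfolding has rank ≥ 3 and hence rank(T) ≥ 3 (CP rank is at least every unfolding rank, though it can be larger).
Upper bound: T is a sum of 3 rank-1 terms, T = (0, 1) ∘ (1, 1, 1) ∘ (4, 4, 4) + (1, -2) ∘ (1, -1, 1) ∘ (2, -2, 0) + (1, 2) ∘ (1, -1, 2) ∘ (-1, -1, 0) (one valid choice — decompositions are not unique — normalised so each a, b is primitive with positive first nonzero entry; check it by expanding all entries), so rank(T) ≤ 3.
These bounds meet, so rank(T) = 3.

rank(T) = 3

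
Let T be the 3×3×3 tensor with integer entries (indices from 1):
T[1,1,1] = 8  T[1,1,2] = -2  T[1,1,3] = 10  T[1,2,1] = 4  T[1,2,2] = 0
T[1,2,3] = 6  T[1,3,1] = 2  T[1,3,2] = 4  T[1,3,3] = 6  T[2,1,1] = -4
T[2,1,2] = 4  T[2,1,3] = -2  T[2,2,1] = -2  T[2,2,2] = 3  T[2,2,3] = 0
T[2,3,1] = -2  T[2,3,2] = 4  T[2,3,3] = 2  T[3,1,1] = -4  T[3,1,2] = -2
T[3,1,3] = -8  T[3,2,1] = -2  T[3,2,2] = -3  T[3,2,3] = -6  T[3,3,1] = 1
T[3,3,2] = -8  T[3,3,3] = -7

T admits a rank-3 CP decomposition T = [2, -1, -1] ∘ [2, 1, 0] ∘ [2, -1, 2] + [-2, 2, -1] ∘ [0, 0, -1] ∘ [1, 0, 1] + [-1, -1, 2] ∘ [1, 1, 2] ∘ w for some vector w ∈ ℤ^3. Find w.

Subtract the known terms from T to get the rank-1 residual R = [-1, -1, 2] ∘ [1, 1, 2] ∘ w, so R[i,j,k] = a[i]·b[j]·w[k]. Pick indices with nonzero a[1]·b[1] = (-1)·(1) = -1. Only the fibre through (1,1,·) is needed: R[1,1,:] = T[1,1,:] − Σₗ aₗ[1]bₗ[1]cₗ = [8, -2, 10] − (2)·(2)·[2, -1, 2] − (-2)·(0)·[1, 0, 1] = [0, 2, 2]. Then w[k] = R[1,1,k] / -1 for each k, giving w = [0, 2, 2] / -1 = [0, -2, -2].

w = [0, -2, -2]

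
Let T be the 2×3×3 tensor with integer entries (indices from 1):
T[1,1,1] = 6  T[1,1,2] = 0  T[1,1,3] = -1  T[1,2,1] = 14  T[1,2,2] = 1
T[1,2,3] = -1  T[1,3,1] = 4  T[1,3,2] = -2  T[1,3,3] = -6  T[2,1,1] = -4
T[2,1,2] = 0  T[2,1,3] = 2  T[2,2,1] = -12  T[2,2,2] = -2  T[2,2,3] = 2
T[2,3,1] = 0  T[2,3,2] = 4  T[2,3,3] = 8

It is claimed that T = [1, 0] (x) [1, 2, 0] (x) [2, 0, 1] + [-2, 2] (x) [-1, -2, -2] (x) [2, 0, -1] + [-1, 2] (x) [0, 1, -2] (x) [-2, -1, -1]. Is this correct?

Reconstruct entrywise from the claimed factors. For example, T[1,3,2] = -2 and Σₗ aₗ[1]bₗ[3]cₗ[2] = (1)·(0)·(0) + (-2)·(-2)·(0) + (-1)·(-2)·(-1) = -2; checking all 18 entries, every one matches. The claim holds.

Yes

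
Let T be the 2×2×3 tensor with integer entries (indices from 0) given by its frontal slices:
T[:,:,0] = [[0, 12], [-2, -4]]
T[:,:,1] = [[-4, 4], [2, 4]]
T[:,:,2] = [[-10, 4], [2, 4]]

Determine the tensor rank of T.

3

Lower bound: the mode-3 unfolding of T (rows indexed by k, columns by (i,j) = (0,0), (0,1), (1,0), (1,1)) is [[0, 12, -2, -4], [-4, 4, 2, 4], [-10, 4, 2, 4]].
There the 3×3 minor on rows k ∈ {0, 1, 2}, columns (i,j) ∈ {(0,0), (0,1), (1,0)} is det [[0, 12, -2], [-4, 4, 2], [-10, 4, 2]] = -192 ≠ 0, so this unfolding has rank ≥ 3; CP rank is at least every unfolding rank, so rank(T) ≥ 3. (Unfolding ranks only ever bound the CP rank from below — rank(T) can be strictly larger than all of them — so the matching upper bound has to come from an explicit 3-term decomposition.)
Upper bound: T is a sum of 3 rank-1 terms, T = [1, -1] ⊗ [1, 2] ⊗ [2, -2, -2] + [1, 0] ⊗ [1, -2] ⊗ [-4, -4, -4] + [1, 0] ⊗ [1, 0] ⊗ [2, 2, -4] (written with every a and b primitive with positive leading entry and the scale carried by c; CP decompositions are not unique, and this one is verified by expanding entrywise), so rank(T) ≤ 3.
These bounds meet, so rank(T) = 3.
Check entry T[0,1,1] = 4: (1)·(2)·(-2) + (1)·(-2)·(-4) + (1)·(0)·(2) = 4.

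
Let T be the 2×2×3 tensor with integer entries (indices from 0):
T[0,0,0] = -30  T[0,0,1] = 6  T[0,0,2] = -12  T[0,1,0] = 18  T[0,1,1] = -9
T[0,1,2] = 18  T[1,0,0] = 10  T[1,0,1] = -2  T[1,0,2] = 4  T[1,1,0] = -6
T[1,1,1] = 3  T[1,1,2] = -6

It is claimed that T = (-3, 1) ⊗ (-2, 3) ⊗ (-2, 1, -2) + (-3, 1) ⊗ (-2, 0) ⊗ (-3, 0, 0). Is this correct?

Yes

Reconstruct entrywise from the claimed factors. For example, T[1,1,0] = -6 and Σₗ aₗ[1]bₗ[1]cₗ[0] = (1)·(3)·(-2) + (1)·(0)·(-3) = -6; checking all 12 entries, every one matches. The claim holds.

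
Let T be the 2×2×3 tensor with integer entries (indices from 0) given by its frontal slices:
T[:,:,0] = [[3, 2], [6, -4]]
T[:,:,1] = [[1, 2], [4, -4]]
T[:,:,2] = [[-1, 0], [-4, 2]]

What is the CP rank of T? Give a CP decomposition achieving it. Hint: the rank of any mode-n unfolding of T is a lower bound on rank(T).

rank(T) = 3

Lower bound: the mode-3 unfolding of T (rows indexed by k, columns by (i,j) = (0,0), (0,1), (1,0), (1,1)) is [[3, 2, 6, -4], [1, 2, 4, -4], [-1, 0, -4, 2]].
There the 3×3 minor on rows k ∈ {0, 1, 2}, columns (i,j) ∈ {(0,0), (0,1), (1,0)} is det [[3, 2, 6], [1, 2, 4], [-1, 0, -4]] = -12 ≠ 0, so this unfolding has rank ≥ 3; CP rank is at least every unfolding rank, so rank(T) ≥ 3. (Unfolding ranks only ever bound the CP rank from below — rank(T) can be strictly larger than all of them — so the matching upper bound has to come from an explicit 3-term decomposition.)
Upper bound: T is a sum of 3 rank-1 terms, T = (1, -2) ⊗ (1, -2) ⊗ (-1, -1, 1) + (1, -1) ⊗ (0, 1) ⊗ (0, 0, 2) + (1, 1) ⊗ (1, 0) ⊗ (4, 2, -2) (written with every a and b primitive with positive leading entry and the scale carried by c; CP decompositions are not unique, and this one is verified by expanding entrywise), so rank(T) ≤ 3.
These bounds meet, so rank(T) = 3.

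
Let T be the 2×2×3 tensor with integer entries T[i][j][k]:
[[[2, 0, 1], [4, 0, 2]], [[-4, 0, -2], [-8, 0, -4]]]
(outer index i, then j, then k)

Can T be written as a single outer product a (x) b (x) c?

Yes

If T = a (x) b (x) c then every fibre of T is a multiple of the corresponding factor, so read the factors off the fibres through the nonzero entry T[0,0,0] = 2.
The mode-1 fibre T[:,0,0] = [2, -4] gives a = (1, -2) (primitive direction); the mode-2 fibre T[0,:,0] = [2, 4] gives b = (1, 2); then c[k] = T[0,0,k] / (a[0]·b[0]) = [2, 0, 1] / 1 = (2, 0, 1).
Expanding (1, -2) (x) (1, 2) (x) (2, 0, 1) reproduces all 12 entries of T, so T = (1, -2) (x) (1, 2) (x) (2, 0, 1) and rank(T) ≤ 1.
Equivalently every frontal slice T[:,:,k] is c[k] times the rank-1 matrix (1, -2) (x) (1, 2). So T has rank 1 (it is nonzero).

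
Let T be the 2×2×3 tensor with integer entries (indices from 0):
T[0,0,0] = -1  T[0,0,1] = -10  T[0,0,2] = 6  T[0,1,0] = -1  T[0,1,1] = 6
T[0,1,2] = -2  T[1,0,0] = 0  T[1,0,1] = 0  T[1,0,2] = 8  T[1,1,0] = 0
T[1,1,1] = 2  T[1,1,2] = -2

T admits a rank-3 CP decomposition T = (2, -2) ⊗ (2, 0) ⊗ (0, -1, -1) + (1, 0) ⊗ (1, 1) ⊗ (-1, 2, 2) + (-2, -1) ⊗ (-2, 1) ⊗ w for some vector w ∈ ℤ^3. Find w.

Subtract the known terms from T to get the rank-1 residual R = (-2, -1) ⊗ (-2, 1) ⊗ w, so R[i,j,k] = a[i]·b[j]·w[k]. Pick indices with nonzero a[0]·b[0] = (-2)·(-2) = 4. Only the fibre through (0,0,·) is needed: R[0,0,:] = T[0,0,:] − Σₗ aₗ[0]bₗ[0]cₗ = [-1, -10, 6] − (2)·(2)·(0, -1, -1) − (1)·(1)·(-1, 2, 2) = [0, -8, 8]. Then w[k] = R[0,0,k] / 4 for each k, giving w = [0, -8, 8] / 4 = (0, -2, 2).

w = (0, -2, 2)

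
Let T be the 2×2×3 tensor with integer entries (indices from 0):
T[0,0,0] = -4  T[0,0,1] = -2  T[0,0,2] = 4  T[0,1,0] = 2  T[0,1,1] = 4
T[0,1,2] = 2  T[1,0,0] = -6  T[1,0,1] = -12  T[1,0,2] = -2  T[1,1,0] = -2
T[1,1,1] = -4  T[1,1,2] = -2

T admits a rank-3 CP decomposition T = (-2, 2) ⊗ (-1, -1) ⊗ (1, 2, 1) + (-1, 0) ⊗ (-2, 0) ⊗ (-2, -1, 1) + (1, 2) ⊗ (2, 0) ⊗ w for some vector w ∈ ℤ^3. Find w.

Subtract the known terms from T to get the rank-1 residual R = (1, 2) ⊗ (2, 0) ⊗ w, so R[i,j,k] = a[i]·b[j]·w[k]. Pick indices with nonzero a[0]·b[0] = (1)·(2) = 2. Only the fibre through (0,0,·) is needed: R[0,0,:] = T[0,0,:] − Σₗ aₗ[0]bₗ[0]cₗ = [-4, -2, 4] − (-2)·(-1)·(1, 2, 1) − (-1)·(-2)·(-2, -1, 1) = [-2, -4, 0]. Then w[k] = R[0,0,k] / 2 for each k, giving w = [-2, -4, 0] / 2 = (-1, -2, 0).

w = (-1, -2, 0)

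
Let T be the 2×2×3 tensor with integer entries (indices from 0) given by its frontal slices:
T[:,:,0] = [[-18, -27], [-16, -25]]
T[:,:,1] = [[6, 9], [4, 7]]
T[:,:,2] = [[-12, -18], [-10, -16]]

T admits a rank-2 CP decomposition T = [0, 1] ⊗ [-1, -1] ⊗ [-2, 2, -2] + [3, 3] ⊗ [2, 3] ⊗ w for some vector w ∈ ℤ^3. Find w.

w = [-3, 1, -2]

Subtract the known terms from T to get the rank-1 residual R = [3, 3] ⊗ [2, 3] ⊗ w, so R[i,j,k] = a[i]·b[j]·w[k]. Pick indices with nonzero a[0]·b[0] = (3)·(2) = 6. Only the fibre through (0,0,·) is needed: R[0,0,:] = T[0,0,:] − Σₗ aₗ[0]bₗ[0]cₗ = [-18, 6, -12] − (0)·(-1)·[-2, 2, -2] = [-18, 6, -12]. Then w[k] = R[0,0,k] / 6 for each k, giving w = [-18, 6, -12] / 6 = [-3, 1, -2].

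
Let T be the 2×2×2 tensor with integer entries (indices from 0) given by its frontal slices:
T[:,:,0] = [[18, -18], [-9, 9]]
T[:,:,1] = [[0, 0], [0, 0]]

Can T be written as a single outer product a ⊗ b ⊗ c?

Yes

If T = a ⊗ b ⊗ c then every fibre of T is a multiple of the corresponding factor, so read the factors off the fibres through the nonzero entry T[0,0,0] = 18.
The mode-1 fibre T[:,0,0] = [18, -9] gives a = (2, -1) (primitive direction); the mode-2 fibre T[0,:,0] = [18, -18] gives b = (1, -1); then c[k] = T[0,0,k] / (a[0]·b[0]) = [18, 0] / 2 = (9, 0).
Expanding (2, -1) ⊗ (1, -1) ⊗ (9, 0) reproduces all 8 entries of T, so T = (2, -1) ⊗ (1, -1) ⊗ (9, 0) and rank(T) ≤ 1.
Equivalently every frontal slice T[:,:,k] is c[k] times the rank-1 matrix (2, -1) ⊗ (1, -1). So T has rank 1 (it is nonzero).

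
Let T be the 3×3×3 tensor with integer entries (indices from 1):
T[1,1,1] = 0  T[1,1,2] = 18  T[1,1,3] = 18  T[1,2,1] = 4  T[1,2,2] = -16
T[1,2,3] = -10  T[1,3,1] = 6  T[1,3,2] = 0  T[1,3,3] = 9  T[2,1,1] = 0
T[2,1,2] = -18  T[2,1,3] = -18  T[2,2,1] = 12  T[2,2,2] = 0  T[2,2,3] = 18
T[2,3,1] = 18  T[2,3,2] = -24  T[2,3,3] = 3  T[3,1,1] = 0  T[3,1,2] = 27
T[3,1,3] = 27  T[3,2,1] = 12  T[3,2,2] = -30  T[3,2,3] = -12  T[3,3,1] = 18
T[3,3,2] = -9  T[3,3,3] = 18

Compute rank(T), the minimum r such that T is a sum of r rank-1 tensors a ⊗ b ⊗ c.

Lower bound: the mode-2 unfolding of T (rows indexed by j, columns by (i,k) = (1,1), (1,2), (1,3), (2,1), (2,2), (2,3), (3,1), (3,2), (3,3)) is [[0, 18, 18, 0, -18, -18, 0, 27, 27], [4, -16, -10, 12, 0, 18, 12, -30, -12], [6, 0, 9, 18, -24, 3, 18, -9, 18]].
There the 2×2 minor on rows j ∈ {1, 2}, columns (i,k) ∈ {(1,1), (1,2)} is det [[0, 18], [4, -16]] = -72 ≠ 0, so this unfolding has rank ≥ 2; CP rank is at least every unfolding rank, so rank(T) ≥ 2. (Flattening ranks never certify an upper bound on CP rank; for that we must actually write T with 2 rank-1 terms.)
Upper bound — finding two terms. Write S_k = T[:,:,k] for the frontal slices: S₁ = [[0, 4, 6], [0, 12, 18], [0, 12, 18]], S₂ = [[18, -16, 0], [-18, 0, -24], [27, -30, -9]], S₃ = [[18, -10, 9], [-18, 18, 3], [27, -12, 18]].
If T = a₁ ⊗ b₁ ⊗ c₁ + a₂ ⊗ b₂ ⊗ c₂ then each S_k = c₁[k]·a₁b₁ᵀ + c₂[k]·a₂b₂ᵀ. S₁ and S₂ are linearly independent, so a₁b₁ᵀ and a₂b₂ᵀ must span the same plane of matrices: they are the rank-1 matrices of the form x·S₁ + y·S₂.
The 2×2 minor of x·S₁ + y·S₂ on rows {1,2}, columns {1,2} is 288·xy − 288·y² = 288·(x − y)(y), vanishing at (x:y) = (1:1) and (1:0).
M₁ = S₁ + S₂ = [[18, -12, 6], [-18, 12, -6], [27, -18, 9]] = 3·[2, -2, 3][3, -2, 1]ᵀ and M₂ = S₁ = [[0, 4, 6], [0, 12, 18], [0, 12, 18]] = 2·[1, 3, 3][0, 2, 3]ᵀ, so take a₁ = [2, -2, 3], b₁ = [3, -2, 1], a₂ = [1, 3, 3], b₂ = [0, 2, 3].
Each slice is an integer combination of E₁ = a₁b₁ᵀ and E₂ = a₂b₂ᵀ: S₁ = 2·E₂, S₂ = 3·E₁ − 2·E₂, S₃ = 3·E₁ + E₂; reading off coefficients, c₁ = [0, 3, 3] and c₂ = [2, -2, 1].
Hence T = [2, -2, 3] ⊗ [3, -2, 1] ⊗ [0, 3, 3] + [1, 3, 3] ⊗ [0, 2, 3] ⊗ [2, -2, 1], so rank(T) ≤ 2.
These bounds meet, so rank(T) = 2.

2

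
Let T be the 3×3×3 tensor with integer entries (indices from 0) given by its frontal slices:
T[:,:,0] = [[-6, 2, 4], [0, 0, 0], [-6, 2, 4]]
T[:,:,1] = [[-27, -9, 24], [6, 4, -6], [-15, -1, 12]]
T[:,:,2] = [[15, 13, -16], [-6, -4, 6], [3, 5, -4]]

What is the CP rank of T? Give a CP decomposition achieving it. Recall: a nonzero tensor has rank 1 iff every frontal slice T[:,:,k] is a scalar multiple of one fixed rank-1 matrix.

Lower bound: the mode-3 unfolding of T (rows indexed by k, columns by (i,j) = (0,0), (0,1), (0,2), (1,0), (1,1), (1,2), (2,0), (2,1), (2,2)) is [[-6, 2, 4, 0, 0, 0, -6, 2, 4], [-27, -9, 24, 6, 4, -6, -15, -1, 12], [15, 13, -16, -6, -4, 6, 3, 5, -4]].
There the 2×2 minor on rows k ∈ {0, 1}, columns (i,j) ∈ {(0,0), (0,1)} is det [[-6, 2], [-27, -9]] = 108 ≠ 0, so this unfolding has rank ≥ 2; CP rank is at least every unfolding rank, so rank(T) ≥ 2. (This is only a lower bound: in general the CP rank may exceed every unfolding rank, so we still need to exhibit 2 rank-1 terms summing to T.)
Upper bound — finding two terms. Write S_k = T[:,:,k] for the frontal slices: S₀ = [[-6, 2, 4], [0, 0, 0], [-6, 2, 4]], S₁ = [[-27, -9, 24], [6, 4, -6], [-15, -1, 12]], S₂ = [[15, 13, -16], [-6, -4, 6], [3, 5, -4]].
If T = a₁ ⊗ b₁ ⊗ c₁ + a₂ ⊗ b₂ ⊗ c₂ then each S_k = c₁[k]·a₁b₁ᵀ + c₂[k]·a₂b₂ᵀ. S₀ and S₁ are linearly independent, so a₁b₁ᵀ and a₂b₂ᵀ must span the same plane of matrices: they are the rank-1 matrices of the form x·S₀ + y·S₁.
The 2×2 minor of x·S₀ + y·S₁ on rows {0,1}, columns {0,1} is −36·xy − 54·y² = (-18)·(2·x + 3·y)(y), vanishing at (x:y) = (3:-2) and (1:0).
M₁ = 3·S₀ − 2·S₁ = [[36, 24, -36], [-12, -8, 12], [12, 8, -12]] = 4·[3, -1, 1][3, 2, -3]ᵀ and M₂ = S₀ = [[-6, 2, 4], [0, 0, 0], [-6, 2, 4]] = (-2)·[1, 0, 1][3, -1, -2]ᵀ, so take a₁ = [3, -1, 1], b₁ = [3, 2, -3], a₂ = [1, 0, 1], b₂ = [3, -1, -2].
Each slice is an integer combination of E₁ = a₁b₁ᵀ and E₂ = a₂b₂ᵀ: S₀ = −2·E₂, S₁ = −2·E₁ − 3·E₂, S₂ = 2·E₁ − E₂; reading off coefficients, c₁ = [0, -2, 2] and c₂ = [-2, -3, -1].
Hence T = [3, -1, 1] ⊗ [3, 2, -3] ⊗ [0, -2, 2] + [1, 0, 1] ⊗ [3, -1, -2] ⊗ [-2, -3, -1], so rank(T) ≤ 2.
These bounds meet, so rank(T) = 2.

rank(T) = 2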